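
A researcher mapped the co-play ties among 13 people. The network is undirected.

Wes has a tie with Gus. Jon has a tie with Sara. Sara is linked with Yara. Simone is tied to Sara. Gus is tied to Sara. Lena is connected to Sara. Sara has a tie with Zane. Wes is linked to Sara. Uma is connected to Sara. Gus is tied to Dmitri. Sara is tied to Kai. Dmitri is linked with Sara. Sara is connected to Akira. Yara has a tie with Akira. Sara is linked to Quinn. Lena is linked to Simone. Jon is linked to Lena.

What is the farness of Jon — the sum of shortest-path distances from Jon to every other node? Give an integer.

22

Distances from Jon: Akira:2, Dmitri:2, Gus:2, Kai:2, Lena:1, Quinn:2, Sara:1, Simone:2, Uma:2, Wes:2, Yara:2, Zane:2.
Sum = 2 + 2 + 2 + 2 + 1 + 2 + 1 + 2 + 2 + 2 + 2 + 2 = 22.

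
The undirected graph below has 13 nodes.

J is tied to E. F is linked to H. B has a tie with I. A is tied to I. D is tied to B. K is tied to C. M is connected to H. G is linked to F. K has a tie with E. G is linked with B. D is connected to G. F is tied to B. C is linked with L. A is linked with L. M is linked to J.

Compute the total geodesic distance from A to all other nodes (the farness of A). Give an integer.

36

Distances from A: B:2, C:2, D:3, E:4, F:3, G:3, H:4, I:1, J:5, K:3, L:1, M:5.
Sum = 2 + 2 + 3 + 4 + 3 + 3 + 4 + 1 + 5 + 3 + 1 + 5 = 36.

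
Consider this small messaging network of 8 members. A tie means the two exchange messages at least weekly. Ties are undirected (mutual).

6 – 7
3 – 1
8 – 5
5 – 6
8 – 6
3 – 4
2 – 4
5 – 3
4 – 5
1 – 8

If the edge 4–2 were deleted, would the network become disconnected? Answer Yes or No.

Without the 4–2 edge there is no alternate route between 4 and 2, so the network disconnects. It is a bridge.

Yes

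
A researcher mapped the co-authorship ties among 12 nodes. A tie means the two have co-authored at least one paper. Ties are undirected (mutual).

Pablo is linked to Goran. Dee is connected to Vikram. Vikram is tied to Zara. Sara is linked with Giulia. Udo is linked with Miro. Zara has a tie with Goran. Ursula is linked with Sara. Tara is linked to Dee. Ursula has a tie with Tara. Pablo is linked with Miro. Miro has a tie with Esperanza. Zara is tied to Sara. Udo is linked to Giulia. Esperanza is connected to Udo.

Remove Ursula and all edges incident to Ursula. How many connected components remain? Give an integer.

Ursula's neighbors (Sara and Tara) remain reachable from one another through other ties, so the rest of the network stays in one piece.

1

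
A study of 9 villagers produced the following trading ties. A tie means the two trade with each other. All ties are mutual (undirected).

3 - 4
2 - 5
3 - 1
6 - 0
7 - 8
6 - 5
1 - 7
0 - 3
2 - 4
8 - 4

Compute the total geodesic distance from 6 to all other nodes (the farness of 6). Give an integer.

20

Distances from 6: 0:1, 1:3, 2:2, 3:2, 4:3, 5:1, 7:4, 8:4.
Sum = 1 + 3 + 2 + 2 + 3 + 1 + 4 + 4 = 20.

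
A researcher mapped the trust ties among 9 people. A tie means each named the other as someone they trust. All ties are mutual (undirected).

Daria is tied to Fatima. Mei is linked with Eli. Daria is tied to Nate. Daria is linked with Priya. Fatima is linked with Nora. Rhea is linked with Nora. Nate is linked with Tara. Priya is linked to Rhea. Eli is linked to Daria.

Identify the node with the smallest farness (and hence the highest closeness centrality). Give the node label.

Daria

Farness (sum of distances to all others) for each node — Daria:12, Eli:17, Fatima:16, Mei:24, Nate:17, Nora:20, Priya:16, Rhea:20, Tara:24.
The smallest farness is 12, for Daria, so Daria has the highest closeness.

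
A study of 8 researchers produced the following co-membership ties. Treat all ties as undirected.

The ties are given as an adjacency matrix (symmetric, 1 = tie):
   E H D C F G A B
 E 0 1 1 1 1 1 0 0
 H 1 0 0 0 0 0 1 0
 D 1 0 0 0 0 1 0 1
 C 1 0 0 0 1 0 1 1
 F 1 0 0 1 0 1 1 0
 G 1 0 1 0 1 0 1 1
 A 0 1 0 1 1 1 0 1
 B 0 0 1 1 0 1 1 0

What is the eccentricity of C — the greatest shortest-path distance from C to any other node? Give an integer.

2

Distances from C: A:1, B:1, D:2, E:1, F:1, G:2, H:2.
The largest is 2 (to H, D, and G), so the eccentricity of C is 2.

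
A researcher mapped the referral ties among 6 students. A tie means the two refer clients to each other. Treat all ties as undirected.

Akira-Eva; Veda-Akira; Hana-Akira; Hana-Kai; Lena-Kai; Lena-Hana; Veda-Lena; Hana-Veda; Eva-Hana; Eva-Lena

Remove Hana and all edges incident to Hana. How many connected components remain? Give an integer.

1

Hana's neighbors (Akira, Eva, Kai, Lena, and Veda) remain reachable from one another through other ties, so the rest of the network stays in one piece.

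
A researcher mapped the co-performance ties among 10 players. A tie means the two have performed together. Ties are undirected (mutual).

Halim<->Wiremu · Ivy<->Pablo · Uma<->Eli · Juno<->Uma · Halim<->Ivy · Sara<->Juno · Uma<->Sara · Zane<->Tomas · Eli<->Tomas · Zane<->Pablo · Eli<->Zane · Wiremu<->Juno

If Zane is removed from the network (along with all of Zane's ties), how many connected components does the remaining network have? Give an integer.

1

Zane's neighbors (Eli, Pablo, and Tomas) remain reachable from one another through other ties, so the rest of the network stays in one piece.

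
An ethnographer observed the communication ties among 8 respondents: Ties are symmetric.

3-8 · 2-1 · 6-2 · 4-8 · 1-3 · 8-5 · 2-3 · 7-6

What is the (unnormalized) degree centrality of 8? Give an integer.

3

8 is directly tied to 3, 4, and 5. That is 3 neighbors, so the degree of 8 is 3.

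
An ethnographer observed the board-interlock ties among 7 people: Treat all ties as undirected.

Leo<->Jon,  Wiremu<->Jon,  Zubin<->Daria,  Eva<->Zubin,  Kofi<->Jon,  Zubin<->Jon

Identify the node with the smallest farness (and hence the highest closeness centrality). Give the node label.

Jon

Farness (sum of distances to all others) for each node — Daria:14, Eva:14, Jon:8, Kofi:13, Leo:13, Wiremu:13, Zubin:9.
The smallest farness is 8, for Jon, so Jon has the highest closeness.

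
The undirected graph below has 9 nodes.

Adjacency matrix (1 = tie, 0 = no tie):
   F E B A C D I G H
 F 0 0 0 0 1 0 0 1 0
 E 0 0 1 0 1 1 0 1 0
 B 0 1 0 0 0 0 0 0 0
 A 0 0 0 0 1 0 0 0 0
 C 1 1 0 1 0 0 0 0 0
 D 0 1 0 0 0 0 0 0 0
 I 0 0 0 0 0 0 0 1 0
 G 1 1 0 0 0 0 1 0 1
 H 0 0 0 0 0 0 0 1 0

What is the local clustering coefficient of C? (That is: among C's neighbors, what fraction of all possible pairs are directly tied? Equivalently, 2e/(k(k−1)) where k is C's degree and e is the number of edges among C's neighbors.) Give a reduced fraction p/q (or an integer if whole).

0

C's neighbors: A, E, and F (k = 3).
Possible neighbor pairs: C(3,2) = 3. Edges among them: none → e = 0.
Clustering(C) = 0/3 = 0.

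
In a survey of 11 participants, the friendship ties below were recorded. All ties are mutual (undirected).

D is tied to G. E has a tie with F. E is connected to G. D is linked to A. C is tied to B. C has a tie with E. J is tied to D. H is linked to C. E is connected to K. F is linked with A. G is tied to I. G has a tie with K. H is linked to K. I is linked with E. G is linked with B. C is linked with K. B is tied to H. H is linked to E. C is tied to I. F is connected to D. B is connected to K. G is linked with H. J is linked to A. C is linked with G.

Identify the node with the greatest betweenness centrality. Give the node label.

G

Unnormalized betweenness of each node: A:5/6, B:0, C:97/60, D:178/15, E:239/30, F:25/6, G:313/20, H:9/20, I:0, J:0, K:9/20.
G has the largest value, 313/20, making it the main broker — the node through which the most shortest paths run.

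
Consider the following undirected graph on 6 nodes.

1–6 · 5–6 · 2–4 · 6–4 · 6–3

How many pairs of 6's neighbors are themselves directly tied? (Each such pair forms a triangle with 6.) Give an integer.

0

6's neighbors are 1, 3, 4, and 5, but none of them are tied to each other, so no triangle contains 6.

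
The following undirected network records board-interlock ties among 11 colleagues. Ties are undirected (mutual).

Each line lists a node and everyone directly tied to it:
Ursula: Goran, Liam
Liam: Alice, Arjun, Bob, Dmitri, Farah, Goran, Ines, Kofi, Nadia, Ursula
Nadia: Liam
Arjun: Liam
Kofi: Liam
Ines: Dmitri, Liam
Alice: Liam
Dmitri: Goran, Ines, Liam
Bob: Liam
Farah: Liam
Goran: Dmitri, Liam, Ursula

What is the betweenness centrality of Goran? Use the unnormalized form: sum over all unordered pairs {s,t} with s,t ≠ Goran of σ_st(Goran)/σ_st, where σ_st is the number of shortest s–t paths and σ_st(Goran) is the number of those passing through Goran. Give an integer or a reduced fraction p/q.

1/2

Pairs whose geodesics pass through Goran — Ursula–Dmitri: 1/2.
All other pairs contribute 0.
Summing the contributions gives betweenness(Goran) = 1/2.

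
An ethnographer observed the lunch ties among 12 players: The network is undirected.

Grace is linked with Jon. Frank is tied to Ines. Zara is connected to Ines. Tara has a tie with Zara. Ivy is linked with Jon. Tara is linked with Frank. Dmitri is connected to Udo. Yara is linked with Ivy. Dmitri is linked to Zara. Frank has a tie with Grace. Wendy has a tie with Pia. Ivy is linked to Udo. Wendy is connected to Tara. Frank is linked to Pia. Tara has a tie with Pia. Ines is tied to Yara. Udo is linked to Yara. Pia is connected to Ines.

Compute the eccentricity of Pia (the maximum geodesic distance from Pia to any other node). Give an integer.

3

Distances from Pia: Dmitri:3, Frank:1, Grace:2, Ines:1, Ivy:3, Jon:3, Tara:1, Udo:3, Wendy:1, Yara:2, Zara:2.
The largest is 3 (to Jon, Dmitri, Udo, and Ivy), so the eccentricity of Pia is 3.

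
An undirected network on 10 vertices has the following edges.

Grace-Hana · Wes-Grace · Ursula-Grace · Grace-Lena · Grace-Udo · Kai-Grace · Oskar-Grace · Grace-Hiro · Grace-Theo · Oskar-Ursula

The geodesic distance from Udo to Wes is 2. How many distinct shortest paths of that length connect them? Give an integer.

The shortest distance is 2, and the only length-2 path is Udo–Grace–Wes. So there is exactly 1 shortest path.

1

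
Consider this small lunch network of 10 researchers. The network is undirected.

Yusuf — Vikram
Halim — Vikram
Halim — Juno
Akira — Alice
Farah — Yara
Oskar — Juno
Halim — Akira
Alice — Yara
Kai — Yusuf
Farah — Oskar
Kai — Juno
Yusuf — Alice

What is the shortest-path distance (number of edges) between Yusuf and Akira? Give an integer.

One shortest route is Yusuf – Alice – Akira, which uses 2 edges, and Yusuf and Akira are not directly tied, so nothing shorter exists. So d(Yusuf,Akira) = 2.

2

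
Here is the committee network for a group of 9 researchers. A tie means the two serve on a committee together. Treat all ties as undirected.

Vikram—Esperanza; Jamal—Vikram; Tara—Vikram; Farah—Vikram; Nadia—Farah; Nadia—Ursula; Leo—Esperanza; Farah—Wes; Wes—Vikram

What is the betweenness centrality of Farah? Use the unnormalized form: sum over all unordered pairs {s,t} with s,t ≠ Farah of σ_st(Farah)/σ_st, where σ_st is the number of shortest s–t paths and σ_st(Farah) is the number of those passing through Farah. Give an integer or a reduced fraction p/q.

12

Pairs whose geodesics pass through Farah — Ursula–Esperanza: 1; Ursula–Vikram: 1; Ursula–Wes: 1; Ursula–Tara: 1; Ursula–Jamal: 1; Ursula–Leo: 1; Esperanza–Nadia: 1; Vikram–Nadia: 1; Wes–Nadia: 1; Tara–Nadia: 1; Jamal–Nadia: 1; Nadia–Leo: 1.
All other pairs contribute 0.
Summing the contributions gives betweenness(Farah) = 12.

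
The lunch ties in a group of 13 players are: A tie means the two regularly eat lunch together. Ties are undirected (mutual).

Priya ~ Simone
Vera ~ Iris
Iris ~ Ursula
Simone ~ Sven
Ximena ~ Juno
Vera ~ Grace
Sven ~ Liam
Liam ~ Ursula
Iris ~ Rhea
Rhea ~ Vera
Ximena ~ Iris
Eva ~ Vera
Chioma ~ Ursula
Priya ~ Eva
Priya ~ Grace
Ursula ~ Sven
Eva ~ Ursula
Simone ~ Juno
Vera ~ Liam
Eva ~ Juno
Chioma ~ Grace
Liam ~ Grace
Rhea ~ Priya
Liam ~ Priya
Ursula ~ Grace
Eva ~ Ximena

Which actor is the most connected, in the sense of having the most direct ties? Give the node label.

Ursula

Degrees — Chioma:2, Eva:5, Grace:5, Iris:4, Juno:3, Liam:5, Priya:5, Rhea:3, Simone:3, Sven:3, Ursula:6, Vera:5, Ximena:3.
The maximum is 6, attained only by Ursula.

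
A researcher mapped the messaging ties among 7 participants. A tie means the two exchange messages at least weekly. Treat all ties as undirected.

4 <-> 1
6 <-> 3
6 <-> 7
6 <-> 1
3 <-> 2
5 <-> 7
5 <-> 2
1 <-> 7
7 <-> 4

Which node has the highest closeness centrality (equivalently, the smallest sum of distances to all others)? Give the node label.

7

Farness (sum of distances to all others) for each node — 1:10, 2:12, 3:11, 4:12, 5:10, 6:9, 7:8.
The smallest farness is 8, for 7, so 7 has the highest closeness.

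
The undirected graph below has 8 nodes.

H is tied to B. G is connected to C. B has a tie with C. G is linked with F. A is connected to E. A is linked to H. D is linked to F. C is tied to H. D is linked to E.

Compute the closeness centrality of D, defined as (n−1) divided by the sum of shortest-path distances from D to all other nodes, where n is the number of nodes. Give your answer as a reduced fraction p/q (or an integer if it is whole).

7/16

Distances from D: A:2, B:4, C:3, E:1, F:1, G:2, H:3. Sum = 16.
n = 8, so closeness = 7/16.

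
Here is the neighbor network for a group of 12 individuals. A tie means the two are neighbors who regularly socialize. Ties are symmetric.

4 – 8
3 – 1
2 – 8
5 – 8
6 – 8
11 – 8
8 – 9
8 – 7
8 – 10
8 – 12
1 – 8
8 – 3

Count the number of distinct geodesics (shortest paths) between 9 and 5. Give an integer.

The shortest distance is 2, and the only length-2 path is 9–8–5. So there is exactly 1 shortest path.

1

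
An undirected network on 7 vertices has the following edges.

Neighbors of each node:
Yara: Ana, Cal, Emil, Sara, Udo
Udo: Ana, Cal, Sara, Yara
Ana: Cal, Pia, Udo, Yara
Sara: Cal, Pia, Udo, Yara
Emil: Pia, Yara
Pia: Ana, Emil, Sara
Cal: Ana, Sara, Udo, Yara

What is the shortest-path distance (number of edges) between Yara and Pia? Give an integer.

2

One shortest route is Yara – Sara – Pia, which uses 2 edges, and Yara and Pia are not directly tied, so nothing shorter exists. So d(Yara,Pia) = 2.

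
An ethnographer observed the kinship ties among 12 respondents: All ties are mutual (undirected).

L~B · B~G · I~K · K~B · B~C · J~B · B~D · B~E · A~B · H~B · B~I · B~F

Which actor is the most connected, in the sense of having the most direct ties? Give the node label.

Degrees — A:1, B:11, C:1, D:1, E:1, F:1, G:1, H:1, I:2, J:1, K:2, L:1.
The maximum is 11, attained only by B.

B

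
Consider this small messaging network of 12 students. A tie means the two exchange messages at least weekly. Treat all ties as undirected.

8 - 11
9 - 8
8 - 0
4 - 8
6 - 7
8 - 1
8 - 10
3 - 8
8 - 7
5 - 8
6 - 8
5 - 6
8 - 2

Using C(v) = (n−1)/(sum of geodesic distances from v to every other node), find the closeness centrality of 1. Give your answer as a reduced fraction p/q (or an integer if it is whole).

11/21

Distances from 1: 0:2, 2:2, 3:2, 4:2, 5:2, 6:2, 7:2, 8:1, 9:2, 10:2, 11:2. Sum = 21.
n = 12, so closeness = 11/21.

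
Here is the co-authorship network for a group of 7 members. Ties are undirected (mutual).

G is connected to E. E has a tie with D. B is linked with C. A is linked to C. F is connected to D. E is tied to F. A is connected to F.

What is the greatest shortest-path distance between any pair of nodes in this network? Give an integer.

Eccentricity of each node (its greatest distance to any other): A:3, B:5, C:4, D:4, E:4, F:3, G:5.
The maximum eccentricity is 5, realized for instance by the pair G–B via G – E – F – A – C – B. So the diameter is 5.

5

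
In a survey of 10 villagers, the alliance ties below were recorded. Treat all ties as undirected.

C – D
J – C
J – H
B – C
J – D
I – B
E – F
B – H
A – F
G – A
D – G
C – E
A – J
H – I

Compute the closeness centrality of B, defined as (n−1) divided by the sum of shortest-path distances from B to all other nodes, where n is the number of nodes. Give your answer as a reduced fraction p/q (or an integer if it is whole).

1/2

Distances from B: A:3, C:1, D:2, E:2, F:3, G:3, H:1, I:1, J:2. Sum = 18.
n = 10, so closeness = 9/18 = 1/2.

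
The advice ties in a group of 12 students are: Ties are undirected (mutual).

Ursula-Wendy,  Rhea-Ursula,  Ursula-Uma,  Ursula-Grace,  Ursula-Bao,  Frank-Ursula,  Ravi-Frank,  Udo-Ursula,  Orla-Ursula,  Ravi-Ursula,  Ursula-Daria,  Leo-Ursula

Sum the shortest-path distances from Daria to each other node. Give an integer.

Distances from Daria: Bao:2, Frank:2, Grace:2, Leo:2, Orla:2, Ravi:2, Rhea:2, Udo:2, Uma:2, Ursula:1, Wendy:2.
Sum = 2 + 2 + 2 + 2 + 2 + 2 + 2 + 2 + 2 + 1 + 2 = 21.

21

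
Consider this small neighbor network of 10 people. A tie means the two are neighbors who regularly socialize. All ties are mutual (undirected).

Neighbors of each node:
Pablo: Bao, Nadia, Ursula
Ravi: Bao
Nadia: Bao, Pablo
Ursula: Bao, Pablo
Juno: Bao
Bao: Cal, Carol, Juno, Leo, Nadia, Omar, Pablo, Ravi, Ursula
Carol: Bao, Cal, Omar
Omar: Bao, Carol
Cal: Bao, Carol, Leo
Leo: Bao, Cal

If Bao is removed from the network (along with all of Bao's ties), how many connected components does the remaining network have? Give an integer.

Without Bao, the remaining ties split the others into: {Cal, Carol, Leo, Omar}; {Ravi}; {Juno}; {Nadia, Pablo, Ursula}.
That's 4 separate components.

4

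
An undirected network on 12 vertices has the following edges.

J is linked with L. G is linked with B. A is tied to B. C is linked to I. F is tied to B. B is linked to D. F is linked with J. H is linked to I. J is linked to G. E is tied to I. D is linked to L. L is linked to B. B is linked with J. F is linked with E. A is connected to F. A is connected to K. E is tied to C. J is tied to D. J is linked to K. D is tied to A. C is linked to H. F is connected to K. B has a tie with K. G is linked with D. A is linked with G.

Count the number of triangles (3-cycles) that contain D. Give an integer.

D's neighbors: A, B, G, J, and L.
Neighbor pairs that are themselves tied: D–A–B; D–A–G; D–B–G; D–B–J; D–B–L; D–G–J; D–J–L. Each forms one triangle with D, for 7 in total.

7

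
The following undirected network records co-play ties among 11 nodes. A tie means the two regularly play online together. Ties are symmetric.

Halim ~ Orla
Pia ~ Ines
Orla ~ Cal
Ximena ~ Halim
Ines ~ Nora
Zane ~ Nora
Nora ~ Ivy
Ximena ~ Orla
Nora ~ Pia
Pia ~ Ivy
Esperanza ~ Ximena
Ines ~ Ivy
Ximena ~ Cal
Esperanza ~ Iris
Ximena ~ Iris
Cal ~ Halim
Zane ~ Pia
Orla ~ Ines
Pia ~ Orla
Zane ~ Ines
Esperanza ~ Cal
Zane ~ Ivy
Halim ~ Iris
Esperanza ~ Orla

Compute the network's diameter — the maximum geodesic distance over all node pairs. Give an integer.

Eccentricity of each node (its greatest distance to any other): Cal:3, Esperanza:3, Halim:3, Ines:3, Iris:4, Ivy:4, Nora:4, Orla:2, Pia:3, Ximena:3, Zane:4.
The maximum eccentricity is 4, realized for instance by the pair Iris–Ivy via Iris – Ximena – Orla – Ines – Ivy. So the diameter is 4.

4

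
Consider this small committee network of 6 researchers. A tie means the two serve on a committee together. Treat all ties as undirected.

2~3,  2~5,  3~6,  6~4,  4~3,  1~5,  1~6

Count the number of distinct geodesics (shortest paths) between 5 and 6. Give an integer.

1

The shortest distance is 2, and the only length-2 path is 5–1–6. So there is exactly 1 shortest path.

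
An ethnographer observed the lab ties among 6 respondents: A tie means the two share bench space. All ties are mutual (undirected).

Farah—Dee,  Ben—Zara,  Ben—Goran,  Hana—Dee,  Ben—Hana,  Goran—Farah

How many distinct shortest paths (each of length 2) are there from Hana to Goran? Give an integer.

1

The shortest distance is 2, and the only length-2 path is Hana–Ben–Goran. So there is exactly 1 shortest path.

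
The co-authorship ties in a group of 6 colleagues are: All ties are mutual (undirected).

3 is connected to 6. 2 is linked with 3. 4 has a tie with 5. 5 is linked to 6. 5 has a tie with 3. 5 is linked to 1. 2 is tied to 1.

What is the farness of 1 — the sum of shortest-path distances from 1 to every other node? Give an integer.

8

Distances from 1: 2:1, 3:2, 4:2, 5:1, 6:2.
Sum = 1 + 2 + 2 + 1 + 2 = 8.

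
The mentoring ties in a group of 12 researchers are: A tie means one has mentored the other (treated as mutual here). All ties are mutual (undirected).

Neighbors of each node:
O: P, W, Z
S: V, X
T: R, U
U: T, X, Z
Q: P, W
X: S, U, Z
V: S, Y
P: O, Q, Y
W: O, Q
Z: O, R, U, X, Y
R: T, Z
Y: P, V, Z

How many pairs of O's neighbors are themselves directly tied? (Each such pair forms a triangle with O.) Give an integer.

O's neighbors are P, W, and Z, but none of them are tied to each other, so no triangle contains O.

0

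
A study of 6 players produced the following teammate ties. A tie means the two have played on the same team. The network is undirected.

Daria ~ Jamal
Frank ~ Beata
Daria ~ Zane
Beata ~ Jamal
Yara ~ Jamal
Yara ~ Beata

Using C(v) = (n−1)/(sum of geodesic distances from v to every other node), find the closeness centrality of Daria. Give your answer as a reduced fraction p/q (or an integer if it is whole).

Distances from Daria: Beata:2, Frank:3, Jamal:1, Yara:2, Zane:1. Sum = 9.
n = 6, so closeness = 5/9.

5/9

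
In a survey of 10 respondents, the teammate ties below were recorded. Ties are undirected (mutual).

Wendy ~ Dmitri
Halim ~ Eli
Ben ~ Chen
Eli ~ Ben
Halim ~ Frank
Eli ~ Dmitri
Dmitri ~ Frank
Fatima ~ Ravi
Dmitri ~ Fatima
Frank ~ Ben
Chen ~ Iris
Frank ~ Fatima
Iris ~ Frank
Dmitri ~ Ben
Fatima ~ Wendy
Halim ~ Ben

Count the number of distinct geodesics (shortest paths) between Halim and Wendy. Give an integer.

The shortest distance is 3. The length-3 paths are: Halim–Frank–Fatima–Wendy; Halim–Ben–Dmitri–Wendy; Halim–Eli–Dmitri–Wendy; Halim–Frank–Dmitri–Wendy.
That gives 4 distinct shortest paths.

4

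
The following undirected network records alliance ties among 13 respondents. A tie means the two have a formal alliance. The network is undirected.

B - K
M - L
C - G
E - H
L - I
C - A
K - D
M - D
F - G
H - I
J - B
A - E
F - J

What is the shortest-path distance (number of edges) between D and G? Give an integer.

One shortest route is D – K – B – J – F – G, which uses 5 edges, and at distance 4 from D we only reach {F, H}, which does not include G. So d(D,G) = 5.

5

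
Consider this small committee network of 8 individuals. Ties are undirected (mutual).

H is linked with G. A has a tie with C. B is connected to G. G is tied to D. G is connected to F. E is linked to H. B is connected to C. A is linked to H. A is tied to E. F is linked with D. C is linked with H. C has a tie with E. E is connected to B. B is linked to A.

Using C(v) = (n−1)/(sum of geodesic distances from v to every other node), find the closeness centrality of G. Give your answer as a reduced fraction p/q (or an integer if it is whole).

7/10

Distances from G: A:2, B:1, C:2, D:1, E:2, F:1, H:1. Sum = 10.
n = 8, so closeness = 7/10.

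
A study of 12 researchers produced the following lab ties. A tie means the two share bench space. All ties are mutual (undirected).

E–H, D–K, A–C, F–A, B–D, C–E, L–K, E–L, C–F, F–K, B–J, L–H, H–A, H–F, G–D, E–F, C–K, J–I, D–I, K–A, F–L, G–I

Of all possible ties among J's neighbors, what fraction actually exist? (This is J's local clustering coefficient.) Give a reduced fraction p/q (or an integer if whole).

J's neighbors: B and I (k = 2).
Possible neighbor pairs: C(2,2) = 1. Edges among them: none → e = 0.
Clustering(J) = 0/1.

0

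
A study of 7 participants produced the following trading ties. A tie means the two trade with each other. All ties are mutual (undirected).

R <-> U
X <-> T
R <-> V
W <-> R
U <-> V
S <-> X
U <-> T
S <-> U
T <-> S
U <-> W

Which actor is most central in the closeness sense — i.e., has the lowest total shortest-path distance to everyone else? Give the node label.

Farness (sum of distances to all others) for each node — R:10, S:9, T:9, U:7, V:11, W:11, X:13.
The smallest farness is 7, for U, so U has the highest closeness.

U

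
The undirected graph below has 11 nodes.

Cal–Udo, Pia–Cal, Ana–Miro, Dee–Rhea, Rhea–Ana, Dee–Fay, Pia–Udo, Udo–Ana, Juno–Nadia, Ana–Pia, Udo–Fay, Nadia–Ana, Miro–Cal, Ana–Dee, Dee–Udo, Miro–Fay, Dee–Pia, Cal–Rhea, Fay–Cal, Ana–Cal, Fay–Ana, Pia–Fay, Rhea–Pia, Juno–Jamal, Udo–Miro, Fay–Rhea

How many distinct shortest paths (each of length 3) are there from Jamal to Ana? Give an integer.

1

The shortest distance is 3, and the only length-3 path is Jamal–Juno–Nadia–Ana. So there is exactly 1 shortest path.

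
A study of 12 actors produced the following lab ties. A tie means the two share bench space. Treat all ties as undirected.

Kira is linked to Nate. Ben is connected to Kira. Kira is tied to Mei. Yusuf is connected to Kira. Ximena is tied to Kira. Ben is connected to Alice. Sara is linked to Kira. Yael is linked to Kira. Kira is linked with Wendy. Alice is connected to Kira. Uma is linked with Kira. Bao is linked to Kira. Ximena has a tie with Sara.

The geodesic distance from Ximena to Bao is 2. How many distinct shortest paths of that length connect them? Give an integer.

The shortest distance is 2, and the only length-2 path is Ximena–Kira–Bao. So there is exactly 1 shortest path.

1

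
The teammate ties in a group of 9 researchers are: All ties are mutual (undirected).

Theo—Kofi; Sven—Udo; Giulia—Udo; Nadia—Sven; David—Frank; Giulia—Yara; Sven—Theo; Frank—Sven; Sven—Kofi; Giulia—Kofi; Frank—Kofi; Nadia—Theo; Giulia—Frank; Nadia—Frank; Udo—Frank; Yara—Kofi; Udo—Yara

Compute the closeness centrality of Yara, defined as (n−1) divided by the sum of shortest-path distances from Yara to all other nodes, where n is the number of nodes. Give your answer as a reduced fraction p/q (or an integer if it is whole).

8/15

Distances from Yara: David:3, Frank:2, Giulia:1, Kofi:1, Nadia:3, Sven:2, Theo:2, Udo:1. Sum = 15.
n = 9, so closeness = 8/15.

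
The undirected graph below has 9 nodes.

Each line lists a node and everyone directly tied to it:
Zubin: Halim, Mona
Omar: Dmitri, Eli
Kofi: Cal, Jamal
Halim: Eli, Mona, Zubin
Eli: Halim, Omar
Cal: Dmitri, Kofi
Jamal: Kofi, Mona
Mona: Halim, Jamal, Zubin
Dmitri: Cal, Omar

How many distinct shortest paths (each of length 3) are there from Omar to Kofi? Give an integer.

1

The shortest distance is 3, and the only length-3 path is Omar–Dmitri–Cal–Kofi. So there is exactly 1 shortest path.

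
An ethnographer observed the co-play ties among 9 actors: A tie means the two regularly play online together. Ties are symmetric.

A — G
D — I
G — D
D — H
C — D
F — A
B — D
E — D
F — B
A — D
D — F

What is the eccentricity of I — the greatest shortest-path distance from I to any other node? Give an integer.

2

Distances from I: A:2, B:2, C:2, D:1, E:2, F:2, G:2, H:2.
The largest is 2 (to E, G, C, A, H, F, and B), so the eccentricity of I is 2.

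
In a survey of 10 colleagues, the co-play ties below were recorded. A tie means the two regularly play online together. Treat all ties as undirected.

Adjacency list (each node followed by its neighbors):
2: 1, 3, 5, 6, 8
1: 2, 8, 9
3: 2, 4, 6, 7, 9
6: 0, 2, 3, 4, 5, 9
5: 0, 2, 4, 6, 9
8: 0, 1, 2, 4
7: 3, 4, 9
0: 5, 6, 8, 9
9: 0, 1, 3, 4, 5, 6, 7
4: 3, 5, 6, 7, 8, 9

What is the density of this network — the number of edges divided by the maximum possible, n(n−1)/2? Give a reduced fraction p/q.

8/15

There are 24 edges and 10 nodes, so the maximum possible is C(10,2) = 45.
Density = 24/45 = 8/15.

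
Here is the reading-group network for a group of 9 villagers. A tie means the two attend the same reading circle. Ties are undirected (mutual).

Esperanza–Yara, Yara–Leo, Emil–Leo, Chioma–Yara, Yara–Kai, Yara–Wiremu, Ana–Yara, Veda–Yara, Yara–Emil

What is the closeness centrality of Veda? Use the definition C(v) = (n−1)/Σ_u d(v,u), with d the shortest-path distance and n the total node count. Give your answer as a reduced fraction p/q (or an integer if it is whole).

Distances from Veda: Ana:2, Chioma:2, Emil:2, Esperanza:2, Kai:2, Leo:2, Wiremu:2, Yara:1. Sum = 15.
n = 9, so closeness = 8/15.

8/15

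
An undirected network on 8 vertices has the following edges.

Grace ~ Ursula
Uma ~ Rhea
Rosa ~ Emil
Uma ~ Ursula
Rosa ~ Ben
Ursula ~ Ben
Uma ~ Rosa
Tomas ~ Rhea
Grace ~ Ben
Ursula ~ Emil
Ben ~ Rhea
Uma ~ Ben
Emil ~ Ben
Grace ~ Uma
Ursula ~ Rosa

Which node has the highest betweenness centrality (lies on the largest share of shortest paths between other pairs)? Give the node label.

Unnormalized betweenness of each node: Ben:37/6, Emil:0, Grace:0, Rhea:6, Rosa:1/3, Tomas:0, Uma:10/3, Ursula:7/6.
Ben has the largest value, 37/6, making it the main broker — the node through which the most shortest paths run.

Ben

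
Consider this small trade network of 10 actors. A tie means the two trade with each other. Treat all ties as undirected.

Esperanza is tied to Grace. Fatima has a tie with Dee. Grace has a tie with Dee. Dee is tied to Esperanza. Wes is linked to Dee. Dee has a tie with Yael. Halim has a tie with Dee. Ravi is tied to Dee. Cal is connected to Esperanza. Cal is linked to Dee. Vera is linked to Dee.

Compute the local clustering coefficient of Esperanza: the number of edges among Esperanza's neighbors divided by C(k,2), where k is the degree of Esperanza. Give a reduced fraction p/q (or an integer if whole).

2/3

Esperanza's neighbors: Cal, Dee, and Grace (k = 3).
Possible neighbor pairs: C(3,2) = 3. Edges among them: Cal–Dee, Dee–Grace → e = 2.
Clustering(Esperanza) = 2/3.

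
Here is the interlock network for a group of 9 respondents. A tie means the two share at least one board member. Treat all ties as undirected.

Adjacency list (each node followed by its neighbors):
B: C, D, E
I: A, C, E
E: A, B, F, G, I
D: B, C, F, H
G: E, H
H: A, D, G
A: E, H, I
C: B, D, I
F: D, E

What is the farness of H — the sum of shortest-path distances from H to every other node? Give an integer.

Distances from H: A:1, B:2, C:2, D:1, E:2, F:2, G:1, I:2.
Sum = 1 + 2 + 2 + 1 + 2 + 2 + 1 + 2 = 13.

13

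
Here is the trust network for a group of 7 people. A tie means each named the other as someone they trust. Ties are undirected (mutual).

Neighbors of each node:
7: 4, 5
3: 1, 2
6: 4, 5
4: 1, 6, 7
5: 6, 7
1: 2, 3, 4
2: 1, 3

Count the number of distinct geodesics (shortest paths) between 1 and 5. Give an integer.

The shortest distance is 3. The length-3 paths are: 1–4–6–5; 1–4–7–5.
That gives 2 distinct shortest paths.

2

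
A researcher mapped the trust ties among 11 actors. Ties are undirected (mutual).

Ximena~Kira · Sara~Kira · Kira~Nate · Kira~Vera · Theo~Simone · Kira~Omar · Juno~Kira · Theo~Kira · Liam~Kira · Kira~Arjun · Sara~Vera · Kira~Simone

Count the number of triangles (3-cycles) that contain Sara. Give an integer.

1

Sara's neighbors: Kira and Vera.
Neighbor pairs that are themselves tied: Sara–Kira–Vera. Each forms one triangle with Sara, for 1 in total.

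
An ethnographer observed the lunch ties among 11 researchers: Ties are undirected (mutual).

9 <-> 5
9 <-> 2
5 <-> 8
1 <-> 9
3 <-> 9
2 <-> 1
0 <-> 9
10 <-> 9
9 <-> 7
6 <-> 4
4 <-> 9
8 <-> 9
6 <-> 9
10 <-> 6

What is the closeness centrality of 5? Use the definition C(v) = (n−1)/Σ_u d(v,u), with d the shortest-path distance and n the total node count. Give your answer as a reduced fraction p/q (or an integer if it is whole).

Distances from 5: 0:2, 1:2, 2:2, 3:2, 4:2, 6:2, 7:2, 8:1, 9:1, 10:2. Sum = 18.
n = 11, so closeness = 10/18 = 5/9.

5/9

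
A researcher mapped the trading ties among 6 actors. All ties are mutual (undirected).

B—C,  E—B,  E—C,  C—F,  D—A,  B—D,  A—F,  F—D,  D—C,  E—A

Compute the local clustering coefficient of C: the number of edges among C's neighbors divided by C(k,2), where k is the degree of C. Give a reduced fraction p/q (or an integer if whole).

1/2

C's neighbors: B, D, E, and F (k = 4).
Possible neighbor pairs: C(4,2) = 6. Edges among them: B–D, B–E, D–F → e = 3.
Clustering(C) = 3/6 = 1/2.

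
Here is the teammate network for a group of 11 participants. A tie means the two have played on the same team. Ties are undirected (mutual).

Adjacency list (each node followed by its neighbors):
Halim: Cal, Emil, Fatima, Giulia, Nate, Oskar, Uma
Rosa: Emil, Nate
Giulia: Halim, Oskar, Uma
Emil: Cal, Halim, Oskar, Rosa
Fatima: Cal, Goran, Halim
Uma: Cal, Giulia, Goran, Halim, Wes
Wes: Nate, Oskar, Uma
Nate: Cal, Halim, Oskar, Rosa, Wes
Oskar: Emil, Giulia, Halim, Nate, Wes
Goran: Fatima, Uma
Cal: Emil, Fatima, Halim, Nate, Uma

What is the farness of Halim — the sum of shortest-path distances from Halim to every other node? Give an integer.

Distances from Halim: Cal:1, Emil:1, Fatima:1, Giulia:1, Goran:2, Nate:1, Oskar:1, Rosa:2, Uma:1, Wes:2.
Sum = 1 + 1 + 1 + 1 + 2 + 1 + 1 + 2 + 1 + 2 = 13.

13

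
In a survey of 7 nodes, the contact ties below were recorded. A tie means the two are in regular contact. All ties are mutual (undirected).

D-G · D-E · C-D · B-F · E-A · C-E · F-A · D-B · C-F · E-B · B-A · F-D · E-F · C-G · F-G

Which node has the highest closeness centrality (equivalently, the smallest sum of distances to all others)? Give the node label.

Farness (sum of distances to all others) for each node — A:9, B:8, C:8, D:7, E:7, F:6, G:9.
The smallest farness is 6, for F, so F has the highest closeness.

F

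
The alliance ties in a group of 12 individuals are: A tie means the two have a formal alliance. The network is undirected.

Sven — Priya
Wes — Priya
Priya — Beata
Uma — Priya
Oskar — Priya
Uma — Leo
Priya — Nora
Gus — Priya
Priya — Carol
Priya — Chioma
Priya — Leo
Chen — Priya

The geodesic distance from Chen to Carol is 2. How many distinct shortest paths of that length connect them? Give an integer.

1

The shortest distance is 2, and the only length-2 path is Chen–Priya–Carol. So there is exactly 1 shortest path.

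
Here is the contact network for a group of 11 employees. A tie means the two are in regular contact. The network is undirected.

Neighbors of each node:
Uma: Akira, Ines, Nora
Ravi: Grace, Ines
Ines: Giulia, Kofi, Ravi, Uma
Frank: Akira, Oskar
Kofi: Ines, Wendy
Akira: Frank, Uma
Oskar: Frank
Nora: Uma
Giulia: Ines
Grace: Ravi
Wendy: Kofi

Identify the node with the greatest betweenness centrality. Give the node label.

Unnormalized betweenness of each node: Akira:16, Frank:9, Giulia:0, Grace:0, Ines:33, Kofi:9, Nora:0, Oskar:0, Ravi:9, Uma:27, Wendy:0.
Ines has the largest value, 33, making it the main broker — the node through which the most shortest paths run.

Ines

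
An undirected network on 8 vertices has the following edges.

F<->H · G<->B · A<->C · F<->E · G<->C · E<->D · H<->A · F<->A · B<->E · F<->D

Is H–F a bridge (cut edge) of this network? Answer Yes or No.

No

Even without that edge, H still reaches F via H – A – F, so the network stays connected. Not a bridge.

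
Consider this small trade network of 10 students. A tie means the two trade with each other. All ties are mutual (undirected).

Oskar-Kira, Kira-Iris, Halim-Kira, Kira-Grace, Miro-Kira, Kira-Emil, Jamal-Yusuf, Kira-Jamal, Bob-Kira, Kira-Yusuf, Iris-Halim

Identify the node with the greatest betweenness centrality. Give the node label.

Unnormalized betweenness of each node: Bob:0, Emil:0, Grace:0, Halim:0, Iris:0, Jamal:0, Kira:34, Miro:0, Oskar:0, Yusuf:0.
Kira has the largest value, 34, making it the main broker — the node through which the most shortest paths run.

Kira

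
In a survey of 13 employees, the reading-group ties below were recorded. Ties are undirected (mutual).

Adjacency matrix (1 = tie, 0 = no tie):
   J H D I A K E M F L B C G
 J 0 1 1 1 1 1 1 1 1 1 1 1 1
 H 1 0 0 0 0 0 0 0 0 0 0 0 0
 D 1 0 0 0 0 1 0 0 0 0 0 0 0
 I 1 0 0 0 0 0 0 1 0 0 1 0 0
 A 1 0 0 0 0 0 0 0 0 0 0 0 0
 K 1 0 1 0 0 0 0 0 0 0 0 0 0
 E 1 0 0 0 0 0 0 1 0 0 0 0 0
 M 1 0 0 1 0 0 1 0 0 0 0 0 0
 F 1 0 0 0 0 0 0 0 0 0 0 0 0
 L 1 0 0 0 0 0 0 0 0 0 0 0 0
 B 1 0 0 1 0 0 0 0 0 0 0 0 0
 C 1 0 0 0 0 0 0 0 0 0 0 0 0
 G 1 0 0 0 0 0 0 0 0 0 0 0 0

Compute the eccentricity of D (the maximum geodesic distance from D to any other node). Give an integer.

Distances from D: A:2, B:2, C:2, E:2, F:2, G:2, H:2, I:2, J:1, K:1, L:2, M:2.
The largest is 2 (to H, I, A, E, M, F, L, B, C, and G), so the eccentricity of D is 2.

2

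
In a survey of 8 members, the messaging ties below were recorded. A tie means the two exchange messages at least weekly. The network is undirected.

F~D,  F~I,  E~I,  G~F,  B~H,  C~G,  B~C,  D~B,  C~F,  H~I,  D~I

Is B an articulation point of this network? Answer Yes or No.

No

Even without B, every remaining node can still reach every other (the residual graph is connected), so B is not a cut vertex.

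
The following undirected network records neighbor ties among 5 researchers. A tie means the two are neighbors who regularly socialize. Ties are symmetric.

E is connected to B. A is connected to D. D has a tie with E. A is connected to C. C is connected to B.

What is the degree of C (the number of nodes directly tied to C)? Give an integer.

2

C is directly tied to A and B. That is 2 neighbors, so the degree of C is 2.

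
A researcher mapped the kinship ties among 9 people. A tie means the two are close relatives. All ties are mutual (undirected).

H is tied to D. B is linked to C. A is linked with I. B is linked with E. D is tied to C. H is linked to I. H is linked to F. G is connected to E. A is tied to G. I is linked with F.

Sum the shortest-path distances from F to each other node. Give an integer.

20

Distances from F: A:2, B:4, C:3, D:2, E:4, G:3, H:1, I:1.
Sum = 2 + 4 + 3 + 2 + 4 + 3 + 1 + 1 = 20.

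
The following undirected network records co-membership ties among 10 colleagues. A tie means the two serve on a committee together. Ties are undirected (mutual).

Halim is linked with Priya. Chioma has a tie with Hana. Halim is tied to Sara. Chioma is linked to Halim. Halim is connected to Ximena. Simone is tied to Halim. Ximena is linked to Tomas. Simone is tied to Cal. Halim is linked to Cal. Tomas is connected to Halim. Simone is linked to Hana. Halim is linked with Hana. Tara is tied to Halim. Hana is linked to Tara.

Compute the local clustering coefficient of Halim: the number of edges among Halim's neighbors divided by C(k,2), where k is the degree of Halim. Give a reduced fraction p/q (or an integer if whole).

Halim's neighbors: Cal, Chioma, Hana, Priya, Sara, Simone, Tara, Tomas, and Ximena (k = 9).
Possible neighbor pairs: C(9,2) = 36. Edges among them: Cal–Simone, Chioma–Hana, Hana–Simone, Hana–Tara, Tomas–Ximena → e = 5.
Clustering(Halim) = 5/36.

5/36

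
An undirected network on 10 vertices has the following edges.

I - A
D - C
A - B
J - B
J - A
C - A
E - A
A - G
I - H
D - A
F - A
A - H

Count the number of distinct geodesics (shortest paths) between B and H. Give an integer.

1

The shortest distance is 2, and the only length-2 path is B–A–H. So there is exactly 1 shortest path.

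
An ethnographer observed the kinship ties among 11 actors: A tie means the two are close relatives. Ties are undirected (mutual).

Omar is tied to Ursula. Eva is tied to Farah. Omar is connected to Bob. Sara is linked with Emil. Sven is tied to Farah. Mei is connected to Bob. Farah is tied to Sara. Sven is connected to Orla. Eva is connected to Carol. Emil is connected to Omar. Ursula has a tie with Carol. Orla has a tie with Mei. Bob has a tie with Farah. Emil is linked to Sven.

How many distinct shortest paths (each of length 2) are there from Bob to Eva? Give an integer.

1

The shortest distance is 2, and the only length-2 path is Bob–Farah–Eva. So there is exactly 1 shortest path.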